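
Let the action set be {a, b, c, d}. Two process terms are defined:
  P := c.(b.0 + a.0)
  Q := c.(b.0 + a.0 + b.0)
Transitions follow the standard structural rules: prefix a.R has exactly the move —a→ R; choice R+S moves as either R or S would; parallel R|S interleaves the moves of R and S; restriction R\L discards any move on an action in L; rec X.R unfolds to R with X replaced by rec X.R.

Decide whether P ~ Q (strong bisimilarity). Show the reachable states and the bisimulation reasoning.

bisimilar

P's transition system — 3 states:
  u0 = c.(b.0 + a.0) → =c=> u1
  u1 = b.0 + a.0 → =a=> u2, =b=> u2
  u2 = 0 → ∅
Q's transition system — 3 states:
  v0 = c.(b.0 + a.0 + b.0) → =c=> v1
  v1 = b.0 + a.0 + b.0 → =a=> v2, =b=> v2
  v2 = 0 → ∅
Partition-refinement fixed point:
  B0 = {u0, v0}
  B1 = {u1, v1}
  B2 = {u2, v2}
u0 ∈ B0, v0 ∈ B0 → same block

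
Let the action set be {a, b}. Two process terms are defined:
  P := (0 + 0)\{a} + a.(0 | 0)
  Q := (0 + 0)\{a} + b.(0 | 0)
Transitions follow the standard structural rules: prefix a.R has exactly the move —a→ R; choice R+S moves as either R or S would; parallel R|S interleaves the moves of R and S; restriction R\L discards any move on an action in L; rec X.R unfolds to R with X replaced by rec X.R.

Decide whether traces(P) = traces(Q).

traces(P) ≠ traces(Q) — witness ⟨a⟩

Reachable graph of P (2 states):
  m0 = (0 + 0)\{a} + a.(0 | 0) | —a→ m1
  m1 = 0 | 0 | stopped
Reachable graph of Q (2 states):
  n0 = (0 + 0)\{a} + b.(0 | 0) | —b→ n1
  n1 = 0 | 0 | stopped
Run σ = ⟨a⟩ on P: start {m0}
  [1] a ⇒ {m1}
  ✓ P
Run σ = ⟨a⟩ on Q: start {n0}
  [1] a ⇒ ∅ (Q stuck)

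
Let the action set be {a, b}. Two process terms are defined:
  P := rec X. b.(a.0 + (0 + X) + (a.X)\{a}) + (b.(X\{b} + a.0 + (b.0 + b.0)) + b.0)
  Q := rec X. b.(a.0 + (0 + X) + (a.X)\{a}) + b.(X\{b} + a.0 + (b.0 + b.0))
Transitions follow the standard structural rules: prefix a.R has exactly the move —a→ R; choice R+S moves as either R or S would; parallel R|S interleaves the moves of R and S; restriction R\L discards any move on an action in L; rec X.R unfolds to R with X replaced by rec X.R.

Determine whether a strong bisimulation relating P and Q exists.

Reachable graph of P (4 states):
  m0 = rec X. b.(a.0 + (0 + X) + (a.X)\{a}) + (b.(X\{b} + a.0 + (b.0 + b.0)) + b.0) :: —b→ m1, —b→ m2, —b→ m3
  m1 = (rec X. b.(a.0 + (0 + X) + (a.X)\{a}) + (b.(X\{b} + a.0 + (b.0 + b.0)) + b.0))\{b} + a.0 + (b.0 + b.0) :: —a→ m2, —b→ m2
  m2 = 0 :: ∅
  m3 = a.0 + (0 + (rec X. b.(a.0 + (0 + X) + (a.X)\{a}) + (b.(X\{b} + a.0 + (b.0 + b.0)) + b.0))) + (a.(rec X. b.(a.0 + (0 + X) + (a.X)\{a}) + (b.(X\{b} + a.0 + (b.0 + b.0)) + b.0)))\{a} :: —a→ m2, —b→ m1, —b→ m2, —b→ m3
Reachable graph of Q (4 states):
  n0 = rec X. b.(a.0 + (0 + X) + (a.X)\{a}) + b.(X\{b} + a.0 + (b.0 + b.0)) :: —b→ n1, —b→ n2
  n1 = (rec X. b.(a.0 + (0 + X) + (a.X)\{a}) + b.(X\{b} + a.0 + (b.0 + b.0)))\{b} + a.0 + (b.0 + b.0) :: —a→ n3, —b→ n3
  n2 = a.0 + (0 + (rec X. b.(a.0 + (0 + X) + (a.X)\{a}) + b.(X\{b} + a.0 + (b.0 + b.0)))) + (a.(rec X. b.(a.0 + (0 + X) + (a.X)\{a}) + b.(X\{b} + a.0 + (b.0 + b.0))))\{a} :: —a→ n3, —b→ n1, —b→ n2
  n3 = 0 :: ∅
Coarsest stable partition (strong bisimilarity classes):
  B0 = {m0}
  B1 = {m2, n3}
  B2 = {m1, n1}
  B3 = {m3}
  B4 = {n0}
  B5 = {n2}
m0 ∈ B0, n0 ∈ B4 → different blocks

not bisimilar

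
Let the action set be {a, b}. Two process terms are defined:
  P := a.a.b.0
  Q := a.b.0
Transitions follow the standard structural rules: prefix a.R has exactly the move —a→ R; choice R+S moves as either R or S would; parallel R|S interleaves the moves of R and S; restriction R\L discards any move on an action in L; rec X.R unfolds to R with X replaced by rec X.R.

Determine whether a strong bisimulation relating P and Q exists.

P ≁ Q

P's transition system — 4 states:
  m0 = a.a.b.0 has moves —a→ m1
  m1 = a.b.0 has moves —a→ m2
  m2 = b.0 has moves —b→ m3
  m3 = 0 has moves deadlocked
Q's transition system — 3 states:
  n0 = a.b.0 has moves —a→ n1
  n1 = b.0 has moves —b→ n2
  n2 = 0 has moves deadlocked
Coarsest stable partition (strong bisimilarity classes):
  B0 = {m0}
  B1 = {m1, n0}
  B2 = {m2, n1}
  B3 = {m3, n2}
m0 ∈ B0, n0 ∈ B1 → different blocks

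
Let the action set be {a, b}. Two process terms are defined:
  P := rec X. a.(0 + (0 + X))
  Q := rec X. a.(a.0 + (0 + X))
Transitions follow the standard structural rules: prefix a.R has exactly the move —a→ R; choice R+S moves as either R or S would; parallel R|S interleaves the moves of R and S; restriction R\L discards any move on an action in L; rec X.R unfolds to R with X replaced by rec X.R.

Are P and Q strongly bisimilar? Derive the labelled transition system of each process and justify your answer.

LTS(P): 2 reachable states
  u0 = rec X. a.(0 + (0 + X)) ⊢ =a=> u1
  u1 = 0 + (0 + (rec X. a.(0 + (0 + X)))) ⊢ =a=> u1
LTS(Q): 3 reachable states
  v0 = rec X. a.(a.0 + (0 + X)) ⊢ =a=> v1
  v1 = a.0 + (0 + (rec X. a.(a.0 + (0 + X)))) ⊢ =a=> v1, =a=> v2
  v2 = 0 ⊢ ∅
Partition-refinement fixed point:
  B0 = {u0, u1}
  B1 = {v0}
  B2 = {v1}
  B3 = {v2}
u0 ∈ B0, v0 ∈ B1 → different blocks

not bisimilar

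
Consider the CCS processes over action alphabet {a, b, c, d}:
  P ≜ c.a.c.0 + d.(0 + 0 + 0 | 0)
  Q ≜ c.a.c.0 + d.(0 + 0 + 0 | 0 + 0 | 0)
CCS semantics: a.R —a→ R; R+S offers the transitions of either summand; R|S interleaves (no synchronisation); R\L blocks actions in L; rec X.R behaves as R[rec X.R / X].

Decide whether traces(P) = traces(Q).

P's transition system — 5 states:
  s0 = c.a.c.0 + d.(0 + 0 + 0 | 0) :: ··c··> s1, ··d··> s2
  s1 = a.c.0 :: ··a··> s3
  s2 = 0 + 0 + 0 | 0 :: (no moves)
  s3 = c.0 :: ··c··> s4
  s4 = 0 :: (no moves)
Q's transition system — 5 states:
  t0 = c.a.c.0 + d.(0 + 0 + 0 | 0 + 0 | 0) :: ··c··> t1, ··d··> t2
  t1 = a.c.0 :: ··a··> t3
  t2 = 0 + 0 + 0 | 0 + 0 | 0 :: (no moves)
  t3 = c.0 :: ··c··> t4
  t4 = 0 :: (no moves)
Bisimilarity quotient blocks:
  B0 = {s0, t0}
  B1 = {s1, t1}
  B2 = {s3, t3}
  B3 = {s2, s4, t2, t4}
s0 ∈ B0, t0 ∈ B0 → same block
Bisimilar ⇒ trace-equivalent.

YES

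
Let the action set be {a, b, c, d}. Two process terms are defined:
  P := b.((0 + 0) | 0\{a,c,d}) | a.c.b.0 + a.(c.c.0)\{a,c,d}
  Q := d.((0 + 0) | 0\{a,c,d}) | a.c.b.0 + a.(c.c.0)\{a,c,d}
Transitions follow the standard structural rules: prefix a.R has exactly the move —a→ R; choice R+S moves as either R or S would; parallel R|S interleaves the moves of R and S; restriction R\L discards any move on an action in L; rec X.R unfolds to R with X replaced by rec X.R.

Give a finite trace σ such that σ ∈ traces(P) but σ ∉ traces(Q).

b

Reachable graph of P (9 states):
  m0 = b.((0 + 0) | 0\{a,c,d}) | a.c.b.0 + a.(c.c.0)\{a,c,d} → —a→ m1, —a→ m2, —b→ m3
  m1 = (c.c.0)\{a,c,d} → stopped
  m2 = b.((0 + 0) | 0\{a,c,d}) | c.b.0 → —b→ m4, —c→ m5
  m3 = (0 + 0) | 0\{a,c,d} | a.c.b.0 → —a→ m4
  m4 = (0 + 0) | 0\{a,c,d} | c.b.0 → —c→ m6
  m5 = b.((0 + 0) | 0\{a,c,d}) | b.0 → —b→ m6, —b→ m7
  m6 = (0 + 0) | 0\{a,c,d} | b.0 → —b→ m8
  m7 = b.((0 + 0) | 0\{a,c,d}) | 0 → —b→ m8
  m8 = (0 + 0) | 0\{a,c,d} | 0 → stopped
Reachable graph of Q (9 states):
  n0 = d.((0 + 0) | 0\{a,c,d}) | a.c.b.0 + a.(c.c.0)\{a,c,d} → —a→ n1, —a→ n2, —d→ n3
  n1 = (c.c.0)\{a,c,d} → stopped
  n2 = d.((0 + 0) | 0\{a,c,d}) | c.b.0 → —c→ n4, —d→ n5
  n3 = (0 + 0) | 0\{a,c,d} | a.c.b.0 → —a→ n5
  n4 = d.((0 + 0) | 0\{a,c,d}) | b.0 → —b→ n6, —d→ n7
  n5 = (0 + 0) | 0\{a,c,d} | c.b.0 → —c→ n7
  n6 = d.((0 + 0) | 0\{a,c,d}) | 0 → —d→ n8
  n7 = (0 + 0) | 0\{a,c,d} | b.0 → —b→ n8
  n8 = (0 + 0) | 0\{a,c,d} | 0 → stopped
Run σ = ⟨b⟩ on P: start {m0}
  after b @ step 1: {m3}
  P completes σ.
Run σ = ⟨b⟩ on Q: start {n0}
  after b @ step 1: ∅  — Q cannot continue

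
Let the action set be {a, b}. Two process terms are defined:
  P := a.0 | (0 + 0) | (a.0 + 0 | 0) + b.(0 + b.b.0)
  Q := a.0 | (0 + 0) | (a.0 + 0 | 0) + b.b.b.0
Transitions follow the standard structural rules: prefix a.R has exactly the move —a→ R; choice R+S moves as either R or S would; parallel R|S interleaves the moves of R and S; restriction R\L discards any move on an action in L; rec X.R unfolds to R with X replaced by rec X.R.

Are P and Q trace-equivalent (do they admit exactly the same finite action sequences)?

trace-equivalent

Reachable graph of P (7 states):
  s0 = a.0 | (0 + 0) | (a.0 + 0 | 0) + b.(0 + b.b.0) :: -a-> s1, -a-> s2, -b-> s3
  s1 = 0 | (0 + 0) | (a.0 + 0 | 0) :: -a-> s4
  s2 = a.0 | (0 + 0) | 0 :: -a-> s4
  s3 = 0 + b.b.0 :: -b-> s5
  s4 = 0 | (0 + 0) | 0 :: ·
  s5 = b.0 :: -b-> s6
  s6 = 0 :: ·
Reachable graph of Q (7 states):
  t0 = a.0 | (0 + 0) | (a.0 + 0 | 0) + b.b.b.0 :: -a-> t1, -a-> t2, -b-> t3
  t1 = 0 | (0 + 0) | (a.0 + 0 | 0) :: -a-> t4
  t2 = a.0 | (0 + 0) | 0 :: -a-> t4
  t3 = b.b.0 :: -b-> t5
  t4 = 0 | (0 + 0) | 0 :: ·
  t5 = b.0 :: -b-> t6
  t6 = 0 :: ·
Coarsest stable partition (strong bisimilarity classes):
  B0 = {s0, t0}
  B1 = {s1, s2, t1, t2}
  B2 = {s4, s6, t4, t6}
  B3 = {s3, t3}
  B4 = {s5, t5}
s0 ∈ B0, t0 ∈ B0 → same block
Bisimilar ⇒ trace-equivalent.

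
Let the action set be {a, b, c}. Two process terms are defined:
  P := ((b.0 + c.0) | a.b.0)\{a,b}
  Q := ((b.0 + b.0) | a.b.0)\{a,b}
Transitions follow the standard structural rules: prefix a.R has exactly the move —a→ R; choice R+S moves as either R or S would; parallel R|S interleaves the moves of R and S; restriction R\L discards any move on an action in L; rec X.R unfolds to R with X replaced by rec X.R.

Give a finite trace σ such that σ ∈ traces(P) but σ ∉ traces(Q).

c

LTS(P): 2 reachable states
  s0 = ((b.0 + c.0) | a.b.0)\{a,b} ⊢ -c-> s1
  s1 = (0 | a.b.0)\{a,b} ⊢ deadlocked
LTS(Q): 1 reachable states
  t0 = ((b.0 + b.0) | a.b.0)\{a,b} ⊢ deadlocked
Trace ⟨c⟩ through P, begin at {s0}:
  step 1 (c): {s1}
  P completes σ.
Trace ⟨c⟩ through Q, begin at {t0}:
  step 1 (c): ∅ (Q stuck)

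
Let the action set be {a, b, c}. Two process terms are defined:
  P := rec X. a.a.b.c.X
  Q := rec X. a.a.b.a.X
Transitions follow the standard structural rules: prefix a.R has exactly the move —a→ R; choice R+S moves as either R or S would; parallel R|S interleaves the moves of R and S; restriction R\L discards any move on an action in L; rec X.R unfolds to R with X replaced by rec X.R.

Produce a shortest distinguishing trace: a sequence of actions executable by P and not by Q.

aabc

Reachable graph of P (4 states):
  m0 = rec X. a.a.b.c.X ⊢ -a-> m1
  m1 = a.b.c.(rec X. a.a.b.c.X) ⊢ -a-> m2
  m2 = b.c.(rec X. a.a.b.c.X) ⊢ -b-> m3
  m3 = c.(rec X. a.a.b.c.X) ⊢ -c-> m0
Reachable graph of Q (4 states):
  n0 = rec X. a.a.b.a.X ⊢ -a-> n1
  n1 = a.b.a.(rec X. a.a.b.a.X) ⊢ -a-> n2
  n2 = b.a.(rec X. a.a.b.a.X) ⊢ -b-> n3
  n3 = a.(rec X. a.a.b.a.X) ⊢ -a-> n0
Executing aabc from P (initial set {m0}):
  after a @ step 1: {m1}
  after a @ step 2: {m2}
  after b @ step 3: {m3}
  after c @ step 4: {m0}
  — P admits the full trace.
Executing aabc from Q (initial set {n0}):
  after a @ step 1: {n1}
  after a @ step 2: {n2}
  after b @ step 3: {n3}
  after c @ step 4: ∅ (Q stuck)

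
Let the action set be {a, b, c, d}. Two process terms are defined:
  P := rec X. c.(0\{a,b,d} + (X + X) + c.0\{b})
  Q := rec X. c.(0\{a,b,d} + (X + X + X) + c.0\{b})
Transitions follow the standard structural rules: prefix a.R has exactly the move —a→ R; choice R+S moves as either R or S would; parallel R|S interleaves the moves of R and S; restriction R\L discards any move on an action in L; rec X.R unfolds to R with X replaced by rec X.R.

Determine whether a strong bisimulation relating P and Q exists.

P ~ Q

P's transition system — 3 states:
  u0 = rec X. c.(0\{a,b,d} + (X + X) + c.0\{b}) | --c--▸ u1
  u1 = 0\{a,b,d} + ((rec X. c.(0\{a,b,d} + (X + X) + c.0\{b})) + (rec X. c.(0\{a,b,d} + (X + X) + c.0\{b}))) + c.0\{b} | --c--▸ u1, --c--▸ u2
  u2 = 0\{b} | ∅
Q's transition system — 3 states:
  v0 = rec X. c.(0\{a,b,d} + (X + X + X) + c.0\{b}) | --c--▸ v1
  v1 = 0\{a,b,d} + ((rec X. c.(0\{a,b,d} + (X + X + X) + c.0\{b})) + (rec X. c.(0\{a,b,d} + (X + X + X) + c.0\{b})) + (rec X. c.(0\{a,b,d} + (X + X + X) + c.0\{b}))) + c.0\{b} | --c--▸ v1, --c--▸ v2
  v2 = 0\{b} | ∅
Coarsest stable partition (strong bisimilarity classes):
  B0 = {u0, v0}
  B1 = {u1, v1}
  B2 = {u2, v2}
u0 ∈ B0, v0 ∈ B0 → same block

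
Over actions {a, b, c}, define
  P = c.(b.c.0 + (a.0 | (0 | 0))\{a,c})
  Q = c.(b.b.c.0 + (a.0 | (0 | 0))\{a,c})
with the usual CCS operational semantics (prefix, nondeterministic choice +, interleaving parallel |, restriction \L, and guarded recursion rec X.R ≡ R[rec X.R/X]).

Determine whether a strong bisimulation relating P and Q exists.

Reachable graph of P (4 states):
  u0 = c.(b.c.0 + (a.0 | (0 | 0))\{a,c}) | ··c··> u1
  u1 = b.c.0 + (a.0 | (0 | 0))\{a,c} | ··b··> u2
  u2 = c.0 | ··c··> u3
  u3 = 0 | stopped
Reachable graph of Q (5 states):
  v0 = c.(b.b.c.0 + (a.0 | (0 | 0))\{a,c}) | ··c··> v1
  v1 = b.b.c.0 + (a.0 | (0 | 0))\{a,c} | ··b··> v2
  v2 = b.c.0 | ··b··> v3
  v3 = c.0 | ··c··> v4
  v4 = 0 | stopped
Coarsest stable partition (strong bisimilarity classes):
  B0 = {u0}
  B1 = {u1, v2}
  B2 = {u2, v3}
  B3 = {u3, v4}
  B4 = {v0}
  B5 = {v1}
u0 ∈ B0, v0 ∈ B4 → different blocks

P ≁ Q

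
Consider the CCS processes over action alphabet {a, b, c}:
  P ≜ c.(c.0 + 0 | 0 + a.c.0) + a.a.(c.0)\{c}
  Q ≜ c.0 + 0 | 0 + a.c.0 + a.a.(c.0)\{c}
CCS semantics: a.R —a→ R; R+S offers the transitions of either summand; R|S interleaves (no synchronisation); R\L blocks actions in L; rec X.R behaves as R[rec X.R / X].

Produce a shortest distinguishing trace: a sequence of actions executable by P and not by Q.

LTS(P): 6 reachable states
  s0 = c.(c.0 + 0 | 0 + a.c.0) + a.a.(c.0)\{c} :: -a-> s1, -c-> s2
  s1 = a.(c.0)\{c} :: -a-> s3
  s2 = c.0 + 0 | 0 + a.c.0 :: -a-> s4, -c-> s5
  s3 = (c.0)\{c} :: deadlocked
  s4 = c.0 :: -c-> s5
  s5 = 0 :: deadlocked
LTS(Q): 5 reachable states
  t0 = c.0 + 0 | 0 + a.c.0 + a.a.(c.0)\{c} :: -a-> t1, -a-> t2, -c-> t3
  t1 = a.(c.0)\{c} :: -a-> t4
  t2 = c.0 :: -c-> t3
  t3 = 0 :: deadlocked
  t4 = (c.0)\{c} :: deadlocked
Run σ = ⟨ca⟩ on P: start {s0}
  step 1 (c): {s2}
  step 2 (a): {s4}
  P completes σ.
Run σ = ⟨ca⟩ on Q: start {t0}
  step 1 (c): {t3}
  step 2 (a): ∅  — Q cannot continue

ca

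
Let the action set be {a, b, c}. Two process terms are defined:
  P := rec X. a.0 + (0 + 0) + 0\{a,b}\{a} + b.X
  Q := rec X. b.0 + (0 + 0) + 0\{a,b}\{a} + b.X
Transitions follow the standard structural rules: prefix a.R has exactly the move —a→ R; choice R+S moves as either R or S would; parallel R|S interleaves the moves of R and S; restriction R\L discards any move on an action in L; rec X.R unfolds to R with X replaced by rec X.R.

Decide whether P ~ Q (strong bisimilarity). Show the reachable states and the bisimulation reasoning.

P's transition system — 2 states:
  p0 = rec X. a.0 + (0 + 0) + 0\{a,b}\{a} + b.X | -a-> p1, -b-> p0
  p1 = 0 | ·
Q's transition system — 2 states:
  q0 = rec X. b.0 + (0 + 0) + 0\{a,b}\{a} + b.X | -b-> q0, -b-> q1
  q1 = 0 | ·
Bisimilarity quotient blocks:
  B0 = {p0}
  B1 = {p1, q1}
  B2 = {q0}
p0 ∈ B0, q0 ∈ B2 → different blocks

P ≁ Q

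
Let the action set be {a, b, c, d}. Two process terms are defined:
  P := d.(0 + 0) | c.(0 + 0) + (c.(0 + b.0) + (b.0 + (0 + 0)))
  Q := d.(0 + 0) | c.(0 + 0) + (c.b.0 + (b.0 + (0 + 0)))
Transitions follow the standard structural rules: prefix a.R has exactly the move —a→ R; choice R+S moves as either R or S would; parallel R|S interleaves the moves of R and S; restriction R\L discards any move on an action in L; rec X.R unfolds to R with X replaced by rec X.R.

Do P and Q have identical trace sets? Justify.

P's transition system — 6 states:
  m0 = d.(0 + 0) | c.(0 + 0) + (c.(0 + b.0) + (b.0 + (0 + 0))) :: --b--▸ m1, --c--▸ m2, --c--▸ m3, --d--▸ m4
  m1 = 0 :: ·
  m2 = 0 + b.0 :: --b--▸ m1
  m3 = d.(0 + 0) | (0 + 0) :: --d--▸ m5
  m4 = (0 + 0) | c.(0 + 0) :: --c--▸ m5
  m5 = (0 + 0) | (0 + 0) :: ·
Q's transition system — 6 states:
  n0 = d.(0 + 0) | c.(0 + 0) + (c.b.0 + (b.0 + (0 + 0))) :: --b--▸ n1, --c--▸ n2, --c--▸ n3, --d--▸ n4
  n1 = 0 :: ·
  n2 = b.0 :: --b--▸ n1
  n3 = d.(0 + 0) | (0 + 0) :: --d--▸ n5
  n4 = (0 + 0) | c.(0 + 0) :: --c--▸ n5
  n5 = (0 + 0) | (0 + 0) :: ·
Bisimilarity quotient blocks:
  B0 = {m0, n0}
  B1 = {m1, m5, n1, n5}
  B2 = {m2, n2}
  B3 = {m4, n4}
  B4 = {m3, n3}
m0 ∈ B0, n0 ∈ B0 → same block
Bisimilar ⇒ trace-equivalent.

trace-equivalent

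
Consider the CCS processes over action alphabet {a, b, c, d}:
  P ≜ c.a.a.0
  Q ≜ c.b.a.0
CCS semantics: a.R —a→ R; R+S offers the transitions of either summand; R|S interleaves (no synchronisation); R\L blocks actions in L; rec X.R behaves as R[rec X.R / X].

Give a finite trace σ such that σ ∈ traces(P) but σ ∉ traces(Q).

LTS(P): 4 reachable states
  u0 = c.a.a.0 :: --c--▸ u1
  u1 = a.a.0 :: --a--▸ u2
  u2 = a.0 :: --a--▸ u3
  u3 = 0 :: (no moves)
LTS(Q): 4 reachable states
  v0 = c.b.a.0 :: --c--▸ v1
  v1 = b.a.0 :: --b--▸ v2
  v2 = a.0 :: --a--▸ v3
  v3 = 0 :: (no moves)
Run σ = ⟨ca⟩ on P: start {u0}
  [1] c ⇒ {u1}
  [2] a ⇒ {u2}
  ✓ P
Run σ = ⟨ca⟩ on Q: start {v0}
  [1] c ⇒ {v1}
  [2] a ⇒ no successor for Q

ca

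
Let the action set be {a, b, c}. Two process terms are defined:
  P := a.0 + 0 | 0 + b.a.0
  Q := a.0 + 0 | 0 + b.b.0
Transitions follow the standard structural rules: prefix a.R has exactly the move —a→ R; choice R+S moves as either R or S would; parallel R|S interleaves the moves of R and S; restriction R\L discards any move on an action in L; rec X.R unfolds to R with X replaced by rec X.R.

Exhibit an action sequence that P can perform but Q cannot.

P's transition system — 3 states:
  s0 = a.0 + 0 | 0 + b.a.0 → -a-> s1, -b-> s2
  s1 = 0 → ∅
  s2 = a.0 → -a-> s1
Q's transition system — 3 states:
  t0 = a.0 + 0 | 0 + b.b.0 → -a-> t1, -b-> t2
  t1 = 0 → ∅
  t2 = b.0 → -b-> t1
Executing ba from P (initial set {s0}):
  after b @ step 1: {s2}
  after a @ step 2: {s1}
  ✓ P
Executing ba from Q (initial set {t0}):
  after b @ step 1: {t2}
  after a @ step 2: no successor for Q

ba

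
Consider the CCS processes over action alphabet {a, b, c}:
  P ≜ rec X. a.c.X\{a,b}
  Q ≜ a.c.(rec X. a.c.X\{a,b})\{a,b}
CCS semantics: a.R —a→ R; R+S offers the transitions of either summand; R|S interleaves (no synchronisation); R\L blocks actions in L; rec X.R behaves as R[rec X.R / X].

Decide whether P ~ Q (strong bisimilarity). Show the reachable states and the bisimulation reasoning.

LTS(P): 3 reachable states
  u0 = rec X. a.c.X\{a,b} | ··a··> u1
  u1 = c.(rec X. a.c.X\{a,b})\{a,b} | ··c··> u2
  u2 = (rec X. a.c.X\{a,b})\{a,b} | ·
LTS(Q): 3 reachable states
  v0 = a.c.(rec X. a.c.X\{a,b})\{a,b} | ··a··> v1
  v1 = c.(rec X. a.c.X\{a,b})\{a,b} | ··c··> v2
  v2 = (rec X. a.c.X\{a,b})\{a,b} | ·
Coarsest stable partition (strong bisimilarity classes):
  B0 = {u0, v0}
  B1 = {u1, v1}
  B2 = {u2, v2}
u0 ∈ B0, v0 ∈ B0 → same block

bisimilar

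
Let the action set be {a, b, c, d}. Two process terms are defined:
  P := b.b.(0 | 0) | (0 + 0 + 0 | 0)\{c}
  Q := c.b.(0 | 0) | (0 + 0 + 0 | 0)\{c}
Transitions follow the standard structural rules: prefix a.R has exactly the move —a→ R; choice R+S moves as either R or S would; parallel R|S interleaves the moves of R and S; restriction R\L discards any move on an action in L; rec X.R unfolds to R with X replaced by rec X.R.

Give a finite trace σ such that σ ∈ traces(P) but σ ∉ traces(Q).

LTS(P): 3 reachable states
  u0 = b.b.(0 | 0) | (0 + 0 + 0 | 0)\{c} ⊢ ··b··> u1
  u1 = b.(0 | 0) | (0 + 0 + 0 | 0)\{c} ⊢ ··b··> u2
  u2 = 0 | 0 | (0 + 0 + 0 | 0)\{c} ⊢ stopped
LTS(Q): 3 reachable states
  v0 = c.b.(0 | 0) | (0 + 0 + 0 | 0)\{c} ⊢ ··c··> v1
  v1 = b.(0 | 0) | (0 + 0 + 0 | 0)\{c} ⊢ ··b··> v2
  v2 = 0 | 0 | (0 + 0 + 0 | 0)\{c} ⊢ stopped
Trace ⟨b⟩ through P, begin at {u0}:
  [1] b ⇒ {u1}
  — P admits the full trace.
Trace ⟨b⟩ through Q, begin at {v0}:
  [1] b ⇒ ∅  — Q cannot continue

b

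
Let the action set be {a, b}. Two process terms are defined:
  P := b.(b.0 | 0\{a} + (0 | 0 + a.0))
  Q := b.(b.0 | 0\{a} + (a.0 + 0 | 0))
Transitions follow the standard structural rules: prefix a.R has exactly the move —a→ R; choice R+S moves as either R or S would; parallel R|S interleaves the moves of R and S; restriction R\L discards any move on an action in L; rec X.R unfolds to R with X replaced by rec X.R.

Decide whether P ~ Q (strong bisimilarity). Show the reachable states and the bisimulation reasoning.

P's transition system — 4 states:
  m0 = b.(b.0 | 0\{a} + (0 | 0 + a.0)) has moves -b-> m1
  m1 = b.0 | 0\{a} + (0 | 0 + a.0) has moves -a-> m2, -b-> m3
  m2 = 0 has moves ·
  m3 = 0 | 0\{a} has moves ·
Q's transition system — 4 states:
  n0 = b.(b.0 | 0\{a} + (a.0 + 0 | 0)) has moves -b-> n1
  n1 = b.0 | 0\{a} + (a.0 + 0 | 0) has moves -a-> n2, -b-> n3
  n2 = 0 has moves ·
  n3 = 0 | 0\{a} has moves ·
Partition-refinement fixed point:
  B0 = {m0, n0}
  B1 = {m1, n1}
  B2 = {m2, m3, n2, n3}
m0 ∈ B0, n0 ∈ B0 → same block

P ~ Q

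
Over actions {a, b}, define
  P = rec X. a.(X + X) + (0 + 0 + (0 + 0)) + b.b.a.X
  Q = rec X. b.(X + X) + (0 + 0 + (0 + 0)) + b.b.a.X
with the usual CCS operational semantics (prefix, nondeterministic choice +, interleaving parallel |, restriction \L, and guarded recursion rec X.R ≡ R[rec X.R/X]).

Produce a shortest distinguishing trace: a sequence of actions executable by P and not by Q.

a

LTS(P): 4 reachable states
  s0 = rec X. a.(X + X) + (0 + 0 + (0 + 0)) + b.b.a.X :: =a=> s1, =b=> s2
  s1 = (rec X. a.(X + X) + (0 + 0 + (0 + 0)) + b.b.a.X) + (rec X. a.(X + X) + (0 + 0 + (0 + 0)) + b.b.a.X) :: =a=> s1, =b=> s2
  s2 = b.a.(rec X. a.(X + X) + (0 + 0 + (0 + 0)) + b.b.a.X) :: =b=> s3
  s3 = a.(rec X. a.(X + X) + (0 + 0 + (0 + 0)) + b.b.a.X) :: =a=> s0
LTS(Q): 4 reachable states
  t0 = rec X. b.(X + X) + (0 + 0 + (0 + 0)) + b.b.a.X :: =b=> t1, =b=> t2
  t1 = (rec X. b.(X + X) + (0 + 0 + (0 + 0)) + b.b.a.X) + (rec X. b.(X + X) + (0 + 0 + (0 + 0)) + b.b.a.X) :: =b=> t1, =b=> t2
  t2 = b.a.(rec X. b.(X + X) + (0 + 0 + (0 + 0)) + b.b.a.X) :: =b=> t3
  t3 = a.(rec X. b.(X + X) + (0 + 0 + (0 + 0)) + b.b.a.X) :: =a=> t0
Run σ = ⟨a⟩ on P: start {s0}
  [1] a ⇒ {s1}
  ✓ P
Run σ = ⟨a⟩ on Q: start {t0}
  [1] a ⇒ ∅ (Q stuck)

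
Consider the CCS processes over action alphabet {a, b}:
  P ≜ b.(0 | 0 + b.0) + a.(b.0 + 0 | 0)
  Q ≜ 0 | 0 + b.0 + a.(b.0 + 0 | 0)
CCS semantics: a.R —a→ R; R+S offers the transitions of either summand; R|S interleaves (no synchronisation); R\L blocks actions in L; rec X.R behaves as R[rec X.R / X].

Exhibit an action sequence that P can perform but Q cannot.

LTS(P): 4 reachable states
  u0 = b.(0 | 0 + b.0) + a.(b.0 + 0 | 0) has moves ··a··> u1, ··b··> u2
  u1 = b.0 + 0 | 0 has moves ··b··> u3
  u2 = 0 | 0 + b.0 has moves ··b··> u3
  u3 = 0 has moves deadlocked
LTS(Q): 3 reachable states
  v0 = 0 | 0 + b.0 + a.(b.0 + 0 | 0) has moves ··a··> v1, ··b··> v2
  v1 = b.0 + 0 | 0 has moves ··b··> v2
  v2 = 0 has moves deadlocked
Executing bb from P (initial set {u0}):
  [1] b ⇒ {u2}
  [2] b ⇒ {u3}
  P completes σ.
Executing bb from Q (initial set {v0}):
  [1] b ⇒ {v2}
  [2] b ⇒ no successor for Q

bb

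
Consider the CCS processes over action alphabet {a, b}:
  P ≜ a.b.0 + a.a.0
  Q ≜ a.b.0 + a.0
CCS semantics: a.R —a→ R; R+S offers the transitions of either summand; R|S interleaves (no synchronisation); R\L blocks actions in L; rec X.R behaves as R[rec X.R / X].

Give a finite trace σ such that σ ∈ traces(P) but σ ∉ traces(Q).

Reachable graph of P (4 states):
  u0 = a.b.0 + a.a.0 has moves -a-> u1, -a-> u2
  u1 = a.0 has moves -a-> u3
  u2 = b.0 has moves -b-> u3
  u3 = 0 has moves stopped
Reachable graph of Q (3 states):
  v0 = a.b.0 + a.0 has moves -a-> v1, -a-> v2
  v1 = 0 has moves stopped
  v2 = b.0 has moves -b-> v1
Trace ⟨aa⟩ through P, begin at {u0}:
  [1] a ⇒ {u1, u2}
  [2] a ⇒ {u3}
  P completes σ.
Trace ⟨aa⟩ through Q, begin at {v0}:
  [1] a ⇒ {v1, v2}
  [2] a ⇒ ∅  — Q cannot continue

aa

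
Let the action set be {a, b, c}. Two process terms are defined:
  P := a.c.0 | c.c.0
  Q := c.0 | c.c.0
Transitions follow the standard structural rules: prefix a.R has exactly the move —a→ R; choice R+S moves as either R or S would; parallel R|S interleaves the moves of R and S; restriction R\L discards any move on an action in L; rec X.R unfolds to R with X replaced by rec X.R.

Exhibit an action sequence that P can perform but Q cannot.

a

Reachable graph of P (9 states):
  p0 = a.c.0 | c.c.0 has moves =a=> p1, =c=> p2
  p1 = c.0 | c.c.0 has moves =c=> p3, =c=> p4
  p2 = a.c.0 | c.0 has moves =a=> p4, =c=> p5
  p3 = 0 | c.c.0 has moves =c=> p6
  p4 = c.0 | c.0 has moves =c=> p6, =c=> p7
  p5 = a.c.0 | 0 has moves =a=> p7
  p6 = 0 | c.0 has moves =c=> p8
  p7 = c.0 | 0 has moves =c=> p8
  p8 = 0 | 0 has moves stopped
Reachable graph of Q (6 states):
  q0 = c.0 | c.c.0 has moves =c=> q1, =c=> q2
  q1 = 0 | c.c.0 has moves =c=> q3
  q2 = c.0 | c.0 has moves =c=> q3, =c=> q4
  q3 = 0 | c.0 has moves =c=> q5
  q4 = c.0 | 0 has moves =c=> q5
  q5 = 0 | 0 has moves stopped
Executing a from P (initial set {p0}):
  step 1 (a): {p1}
  P completes σ.
Executing a from Q (initial set {q0}):
  step 1 (a): ∅  — Q cannot continue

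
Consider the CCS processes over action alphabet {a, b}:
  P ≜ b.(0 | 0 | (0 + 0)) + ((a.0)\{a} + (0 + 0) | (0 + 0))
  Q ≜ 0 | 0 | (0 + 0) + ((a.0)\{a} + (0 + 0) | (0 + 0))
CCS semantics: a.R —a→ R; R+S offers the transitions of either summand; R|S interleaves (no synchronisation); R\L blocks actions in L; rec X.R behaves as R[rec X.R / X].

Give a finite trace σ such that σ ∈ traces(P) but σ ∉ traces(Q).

P's transition system — 2 states:
  p0 = b.(0 | 0 | (0 + 0)) + ((a.0)\{a} + (0 + 0) | (0 + 0)) ⊢ -b-> p1
  p1 = 0 | 0 | (0 + 0) ⊢ ·
Q's transition system — 1 states:
  q0 = 0 | 0 | (0 + 0) + ((a.0)\{a} + (0 + 0) | (0 + 0)) ⊢ ·
Run σ = ⟨b⟩ on P: start {p0}
  after b @ step 1: {p1}
  — P admits the full trace.
Run σ = ⟨b⟩ on Q: start {q0}
  after b @ step 1: ∅ (Q stuck)

b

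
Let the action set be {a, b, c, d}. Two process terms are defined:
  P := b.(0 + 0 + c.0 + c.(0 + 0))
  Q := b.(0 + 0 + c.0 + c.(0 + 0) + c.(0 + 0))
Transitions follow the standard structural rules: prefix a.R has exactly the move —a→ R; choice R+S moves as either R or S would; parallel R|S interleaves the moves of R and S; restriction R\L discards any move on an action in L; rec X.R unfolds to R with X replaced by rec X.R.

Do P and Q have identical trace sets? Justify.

YES

Reachable graph of P (4 states):
  s0 = b.(0 + 0 + c.0 + c.(0 + 0)) :: ··b··> s1
  s1 = 0 + 0 + c.0 + c.(0 + 0) :: ··c··> s2, ··c··> s3
  s2 = 0 :: ·
  s3 = 0 + 0 :: ·
Reachable graph of Q (4 states):
  t0 = b.(0 + 0 + c.0 + c.(0 + 0) + c.(0 + 0)) :: ··b··> t1
  t1 = 0 + 0 + c.0 + c.(0 + 0) + c.(0 + 0) :: ··c··> t2, ··c··> t3
  t2 = 0 :: ·
  t3 = 0 + 0 :: ·
Coarsest stable partition (strong bisimilarity classes):
  B0 = {s0, t0}
  B1 = {s1, t1}
  B2 = {s2, s3, t2, t3}
s0 ∈ B0, t0 ∈ B0 → same block
Bisimilar ⇒ trace-equivalent.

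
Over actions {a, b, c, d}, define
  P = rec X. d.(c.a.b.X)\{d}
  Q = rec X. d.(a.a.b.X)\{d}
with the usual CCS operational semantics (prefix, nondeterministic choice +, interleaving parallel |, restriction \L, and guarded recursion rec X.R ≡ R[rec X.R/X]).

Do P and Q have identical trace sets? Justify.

trace-distinct — witness ⟨dc⟩

P's transition system — 5 states:
  m0 = rec X. d.(c.a.b.X)\{d} | --d--▸ m1
  m1 = (c.a.b.(rec X. d.(c.a.b.X)\{d}))\{d} | --c--▸ m2
  m2 = (a.b.(rec X. d.(c.a.b.X)\{d}))\{d} | --a--▸ m3
  m3 = (b.(rec X. d.(c.a.b.X)\{d}))\{d} | --b--▸ m4
  m4 = (rec X. d.(c.a.b.X)\{d})\{d} | (no moves)
Q's transition system — 5 states:
  n0 = rec X. d.(a.a.b.X)\{d} | --d--▸ n1
  n1 = (a.a.b.(rec X. d.(a.a.b.X)\{d}))\{d} | --a--▸ n2
  n2 = (a.b.(rec X. d.(a.a.b.X)\{d}))\{d} | --a--▸ n3
  n3 = (b.(rec X. d.(a.a.b.X)\{d}))\{d} | --b--▸ n4
  n4 = (rec X. d.(a.a.b.X)\{d})\{d} | (no moves)
Run σ = ⟨dc⟩ on P: start {m0}
  step 1 (d): {m1}
  step 2 (c): {m2}
  — P admits the full trace.
Run σ = ⟨dc⟩ on Q: start {n0}
  step 1 (d): {n1}
  step 2 (c): ∅  — Q cannot continue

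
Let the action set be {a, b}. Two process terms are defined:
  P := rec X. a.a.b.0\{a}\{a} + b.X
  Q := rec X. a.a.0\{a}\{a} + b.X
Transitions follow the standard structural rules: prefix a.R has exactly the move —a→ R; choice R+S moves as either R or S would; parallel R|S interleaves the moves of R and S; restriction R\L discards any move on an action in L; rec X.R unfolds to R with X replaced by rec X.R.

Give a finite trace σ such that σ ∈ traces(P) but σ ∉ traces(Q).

aab

Reachable graph of P (4 states):
  u0 = rec X. a.a.b.0\{a}\{a} + b.X ⊢ —a→ u1, —b→ u0
  u1 = a.b.0\{a}\{a} ⊢ —a→ u2
  u2 = b.0\{a}\{a} ⊢ —b→ u3
  u3 = 0\{a}\{a} ⊢ ·
Reachable graph of Q (3 states):
  v0 = rec X. a.a.0\{a}\{a} + b.X ⊢ —a→ v1, —b→ v0
  v1 = a.0\{a}\{a} ⊢ —a→ v2
  v2 = 0\{a}\{a} ⊢ ·
Trace ⟨aab⟩ through P, begin at {u0}:
  after a @ step 1: {u1}
  after a @ step 2: {u2}
  after b @ step 3: {u3}
  ✓ P
Trace ⟨aab⟩ through Q, begin at {v0}:
  after a @ step 1: {v1}
  after a @ step 2: {v2}
  after b @ step 3: ∅  — Q cannot continue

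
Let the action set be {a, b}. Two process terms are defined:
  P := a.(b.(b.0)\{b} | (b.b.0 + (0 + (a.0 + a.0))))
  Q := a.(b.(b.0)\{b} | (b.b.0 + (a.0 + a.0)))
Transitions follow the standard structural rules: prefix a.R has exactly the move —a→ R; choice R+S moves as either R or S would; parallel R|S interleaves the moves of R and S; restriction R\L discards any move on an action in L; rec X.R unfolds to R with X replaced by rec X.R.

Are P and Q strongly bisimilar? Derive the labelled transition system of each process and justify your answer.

P's transition system — 7 states:
  p0 = a.(b.(b.0)\{b} | (b.b.0 + (0 + (a.0 + a.0)))) → ··a··> p1
  p1 = b.(b.0)\{b} | (b.b.0 + (0 + (a.0 + a.0))) → ··a··> p2, ··b··> p3, ··b··> p4
  p2 = b.(b.0)\{b} | 0 → ··b··> p5
  p3 = (b.0)\{b} | (b.b.0 + (0 + (a.0 + a.0))) → ··a··> p5, ··b··> p6
  p4 = b.(b.0)\{b} | b.0 → ··b··> p2, ··b··> p6
  p5 = (b.0)\{b} | 0 → deadlocked
  p6 = (b.0)\{b} | b.0 → ··b··> p5
Q's transition system — 7 states:
  q0 = a.(b.(b.0)\{b} | (b.b.0 + (a.0 + a.0))) → ··a··> q1
  q1 = b.(b.0)\{b} | (b.b.0 + (a.0 + a.0)) → ··a··> q2, ··b··> q3, ··b··> q4
  q2 = b.(b.0)\{b} | 0 → ··b··> q5
  q3 = (b.0)\{b} | (b.b.0 + (a.0 + a.0)) → ··a··> q5, ··b··> q6
  q4 = b.(b.0)\{b} | b.0 → ··b··> q2, ··b··> q6
  q5 = (b.0)\{b} | 0 → deadlocked
  q6 = (b.0)\{b} | b.0 → ··b··> q5
Coarsest stable partition (strong bisimilarity classes):
  B0 = {p0, q0}
  B1 = {p1, q1}
  B2 = {p4, q4}
  B3 = {p2, p6, q2, q6}
  B4 = {p5, q5}
  B5 = {p3, q3}
p0 ∈ B0, q0 ∈ B0 → same block

bisimilar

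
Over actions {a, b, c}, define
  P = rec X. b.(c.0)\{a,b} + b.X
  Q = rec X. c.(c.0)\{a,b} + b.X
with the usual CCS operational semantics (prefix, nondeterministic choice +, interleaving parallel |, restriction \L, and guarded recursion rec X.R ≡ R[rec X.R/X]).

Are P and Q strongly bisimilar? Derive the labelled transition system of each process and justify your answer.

not bisimilar

P's transition system — 3 states:
  s0 = rec X. b.(c.0)\{a,b} + b.X → =b=> s0, =b=> s1
  s1 = (c.0)\{a,b} → =c=> s2
  s2 = 0\{a,b} → deadlocked
Q's transition system — 3 states:
  t0 = rec X. c.(c.0)\{a,b} + b.X → =b=> t0, =c=> t1
  t1 = (c.0)\{a,b} → =c=> t2
  t2 = 0\{a,b} → deadlocked
Bisimilarity quotient blocks:
  B0 = {s0}
  B1 = {s1, t1}
  B2 = {s2, t2}
  B3 = {t0}
s0 ∈ B0, t0 ∈ B3 → different blocks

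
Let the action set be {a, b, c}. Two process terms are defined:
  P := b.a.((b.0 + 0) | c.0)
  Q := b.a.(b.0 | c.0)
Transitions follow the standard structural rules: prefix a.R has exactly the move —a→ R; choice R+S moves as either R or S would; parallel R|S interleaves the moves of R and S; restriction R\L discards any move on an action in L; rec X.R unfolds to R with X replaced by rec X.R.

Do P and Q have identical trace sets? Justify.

P's transition system — 6 states:
  s0 = b.a.((b.0 + 0) | c.0) | --b--▸ s1
  s1 = a.((b.0 + 0) | c.0) | --a--▸ s2
  s2 = (b.0 + 0) | c.0 | --b--▸ s3, --c--▸ s4
  s3 = 0 | c.0 | --c--▸ s5
  s4 = (b.0 + 0) | 0 | --b--▸ s5
  s5 = 0 | 0 | stopped
Q's transition system — 6 states:
  t0 = b.a.(b.0 | c.0) | --b--▸ t1
  t1 = a.(b.0 | c.0) | --a--▸ t2
  t2 = b.0 | c.0 | --b--▸ t3, --c--▸ t4
  t3 = 0 | c.0 | --c--▸ t5
  t4 = b.0 | 0 | --b--▸ t5
  t5 = 0 | 0 | stopped
Partition-refinement fixed point:
  B0 = {s0, t0}
  B1 = {s1, t1}
  B2 = {s2, t2}
  B3 = {s3, t3}
  B4 = {s5, t5}
  B5 = {s4, t4}
s0 ∈ B0, t0 ∈ B0 → same block
Bisimilar ⇒ trace-equivalent.

traces(P) = traces(Q)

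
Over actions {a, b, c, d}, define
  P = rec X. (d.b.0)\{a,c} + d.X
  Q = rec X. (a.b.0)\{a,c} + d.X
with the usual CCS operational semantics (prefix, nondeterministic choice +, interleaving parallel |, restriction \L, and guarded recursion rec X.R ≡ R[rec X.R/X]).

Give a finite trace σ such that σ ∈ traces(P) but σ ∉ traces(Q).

db

P's transition system — 3 states:
  s0 = rec X. (d.b.0)\{a,c} + d.X | -d-> s0, -d-> s1
  s1 = (b.0)\{a,c} | -b-> s2
  s2 = 0\{a,c} | (no moves)
Q's transition system — 1 states:
  t0 = rec X. (a.b.0)\{a,c} + d.X | -d-> t0
Run σ = ⟨db⟩ on P: start {s0}
  after d @ step 1: {s0, s1}
  after b @ step 2: {s2}
  P completes σ.
Run σ = ⟨db⟩ on Q: start {t0}
  after d @ step 1: {t0}
  after b @ step 2: ∅ (Q stuck)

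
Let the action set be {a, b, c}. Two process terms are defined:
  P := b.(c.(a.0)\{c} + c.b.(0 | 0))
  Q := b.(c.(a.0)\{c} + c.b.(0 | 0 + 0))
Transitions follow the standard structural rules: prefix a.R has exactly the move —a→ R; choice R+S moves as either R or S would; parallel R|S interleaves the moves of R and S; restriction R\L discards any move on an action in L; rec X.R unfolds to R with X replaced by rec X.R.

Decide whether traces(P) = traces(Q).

trace-equivalent

P's transition system — 6 states:
  u0 = b.(c.(a.0)\{c} + c.b.(0 | 0)) | --b--▸ u1
  u1 = c.(a.0)\{c} + c.b.(0 | 0) | --c--▸ u2, --c--▸ u3
  u2 = (a.0)\{c} | --a--▸ u4
  u3 = b.(0 | 0) | --b--▸ u5
  u4 = 0\{c} | deadlocked
  u5 = 0 | 0 | deadlocked
Q's transition system — 6 states:
  v0 = b.(c.(a.0)\{c} + c.b.(0 | 0 + 0)) | --b--▸ v1
  v1 = c.(a.0)\{c} + c.b.(0 | 0 + 0) | --c--▸ v2, --c--▸ v3
  v2 = (a.0)\{c} | --a--▸ v4
  v3 = b.(0 | 0 + 0) | --b--▸ v5
  v4 = 0\{c} | deadlocked
  v5 = 0 | 0 + 0 | deadlocked
Partition-refinement fixed point:
  B0 = {u0, v0}
  B1 = {u1, v1}
  B2 = {u3, v3}
  B3 = {u4, u5, v4, v5}
  B4 = {u2, v2}
u0 ∈ B0, v0 ∈ B0 → same block
Bisimilar ⇒ trace-equivalent.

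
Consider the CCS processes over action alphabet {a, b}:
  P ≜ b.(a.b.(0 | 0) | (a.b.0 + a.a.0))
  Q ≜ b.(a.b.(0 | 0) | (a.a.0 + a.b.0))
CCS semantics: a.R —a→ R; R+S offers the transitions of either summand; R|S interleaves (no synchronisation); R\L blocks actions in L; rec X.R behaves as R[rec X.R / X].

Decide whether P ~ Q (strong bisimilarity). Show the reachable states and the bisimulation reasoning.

YES

Reachable graph of P (13 states):
  u0 = b.(a.b.(0 | 0) | (a.b.0 + a.a.0)) ⊢ --b--▸ u1
  u1 = a.b.(0 | 0) | (a.b.0 + a.a.0) ⊢ --a--▸ u2, --a--▸ u3, --a--▸ u4
  u2 = a.b.(0 | 0) | a.0 ⊢ --a--▸ u5, --a--▸ u6
  u3 = a.b.(0 | 0) | b.0 ⊢ --a--▸ u7, --b--▸ u5
  u4 = b.(0 | 0) | (a.b.0 + a.a.0) ⊢ --a--▸ u6, --a--▸ u7, --b--▸ u8
  u5 = a.b.(0 | 0) | 0 ⊢ --a--▸ u9
  u6 = b.(0 | 0) | a.0 ⊢ --a--▸ u9, --b--▸ u10
  u7 = b.(0 | 0) | b.0 ⊢ --b--▸ u11, --b--▸ u9
  u8 = 0 | 0 | (a.b.0 + a.a.0) ⊢ --a--▸ u10, --a--▸ u11
  u9 = b.(0 | 0) | 0 ⊢ --b--▸ u12
  u10 = 0 | 0 | a.0 ⊢ --a--▸ u12
  u11 = 0 | 0 | b.0 ⊢ --b--▸ u12
  u12 = 0 | 0 | 0 ⊢ deadlocked
Reachable graph of Q (13 states):
  v0 = b.(a.b.(0 | 0) | (a.a.0 + a.b.0)) ⊢ --b--▸ v1
  v1 = a.b.(0 | 0) | (a.a.0 + a.b.0) ⊢ --a--▸ v2, --a--▸ v3, --a--▸ v4
  v2 = a.b.(0 | 0) | a.0 ⊢ --a--▸ v5, --a--▸ v6
  v3 = a.b.(0 | 0) | b.0 ⊢ --a--▸ v7, --b--▸ v5
  v4 = b.(0 | 0) | (a.a.0 + a.b.0) ⊢ --a--▸ v6, --a--▸ v7, --b--▸ v8
  v5 = a.b.(0 | 0) | 0 ⊢ --a--▸ v9
  v6 = b.(0 | 0) | a.0 ⊢ --a--▸ v9, --b--▸ v10
  v7 = b.(0 | 0) | b.0 ⊢ --b--▸ v11, --b--▸ v9
  v8 = 0 | 0 | (a.a.0 + a.b.0) ⊢ --a--▸ v10, --a--▸ v11
  v9 = b.(0 | 0) | 0 ⊢ --b--▸ v12
  v10 = 0 | 0 | a.0 ⊢ --a--▸ v12
  v11 = 0 | 0 | b.0 ⊢ --b--▸ v12
  v12 = 0 | 0 | 0 ⊢ deadlocked
Partition-refinement fixed point:
  B0 = {u0, v0}
  B1 = {u1, v1}
  B2 = {u3, v3}
  B3 = {u7, v7}
  B4 = {u11, u9, v11, v9}
  B5 = {u12, v12}
  B6 = {u5, v5}
  B7 = {u2, v2}
  B8 = {u6, v6}
  B9 = {u10, v10}
  B10 = {u4, v4}
  B11 = {u8, v8}
u0 ∈ B0, v0 ∈ B0 → same block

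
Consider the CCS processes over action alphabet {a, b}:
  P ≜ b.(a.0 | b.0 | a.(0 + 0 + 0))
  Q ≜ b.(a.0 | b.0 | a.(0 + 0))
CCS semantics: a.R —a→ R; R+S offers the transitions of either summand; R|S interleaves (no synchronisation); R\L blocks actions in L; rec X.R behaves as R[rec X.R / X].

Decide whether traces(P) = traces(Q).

YES

LTS(P): 9 reachable states
  u0 = b.(a.0 | b.0 | a.(0 + 0 + 0)) has moves =b=> u1
  u1 = a.0 | b.0 | a.(0 + 0 + 0) has moves =a=> u2, =a=> u3, =b=> u4
  u2 = 0 | b.0 | a.(0 + 0 + 0) has moves =a=> u5, =b=> u6
  u3 = a.0 | b.0 | (0 + 0 + 0) has moves =a=> u5, =b=> u7
  u4 = a.0 | 0 | a.(0 + 0 + 0) has moves =a=> u6, =a=> u7
  u5 = 0 | b.0 | (0 + 0 + 0) has moves =b=> u8
  u6 = 0 | 0 | a.(0 + 0 + 0) has moves =a=> u8
  u7 = a.0 | 0 | (0 + 0 + 0) has moves =a=> u8
  u8 = 0 | 0 | (0 + 0 + 0) has moves ·
LTS(Q): 9 reachable states
  v0 = b.(a.0 | b.0 | a.(0 + 0)) has moves =b=> v1
  v1 = a.0 | b.0 | a.(0 + 0) has moves =a=> v2, =a=> v3, =b=> v4
  v2 = 0 | b.0 | a.(0 + 0) has moves =a=> v5, =b=> v6
  v3 = a.0 | b.0 | (0 + 0) has moves =a=> v5, =b=> v7
  v4 = a.0 | 0 | a.(0 + 0) has moves =a=> v6, =a=> v7
  v5 = 0 | b.0 | (0 + 0) has moves =b=> v8
  v6 = 0 | 0 | a.(0 + 0) has moves =a=> v8
  v7 = a.0 | 0 | (0 + 0) has moves =a=> v8
  v8 = 0 | 0 | (0 + 0) has moves ·
Bisimilarity quotient blocks:
  B0 = {u0, v0}
  B1 = {u1, v1}
  B2 = {u2, u3, v2, v3}
  B3 = {u5, v5}
  B4 = {u8, v8}
  B5 = {u6, u7, v6, v7}
  B6 = {u4, v4}
u0 ∈ B0, v0 ∈ B0 → same block
Bisimilar ⇒ trace-equivalent.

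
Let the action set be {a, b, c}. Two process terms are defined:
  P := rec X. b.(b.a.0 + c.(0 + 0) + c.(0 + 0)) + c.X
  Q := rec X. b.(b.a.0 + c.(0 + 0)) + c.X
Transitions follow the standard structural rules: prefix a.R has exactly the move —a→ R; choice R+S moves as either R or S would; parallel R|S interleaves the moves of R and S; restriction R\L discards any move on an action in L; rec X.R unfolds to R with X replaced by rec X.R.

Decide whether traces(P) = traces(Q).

P's transition system — 5 states:
  m0 = rec X. b.(b.a.0 + c.(0 + 0) + c.(0 + 0)) + c.X → —b→ m1, —c→ m0
  m1 = b.a.0 + c.(0 + 0) + c.(0 + 0) → —b→ m2, —c→ m3
  m2 = a.0 → —a→ m4
  m3 = 0 + 0 → deadlocked
  m4 = 0 → deadlocked
Q's transition system — 5 states:
  n0 = rec X. b.(b.a.0 + c.(0 + 0)) + c.X → —b→ n1, —c→ n0
  n1 = b.a.0 + c.(0 + 0) → —b→ n2, —c→ n3
  n2 = a.0 → —a→ n4
  n3 = 0 + 0 → deadlocked
  n4 = 0 → deadlocked
Coarsest stable partition (strong bisimilarity classes):
  B0 = {m0, n0}
  B1 = {m1, n1}
  B2 = {m2, n2}
  B3 = {m3, m4, n3, n4}
m0 ∈ B0, n0 ∈ B0 → same block
Bisimilar ⇒ trace-equivalent.

trace-equivalent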